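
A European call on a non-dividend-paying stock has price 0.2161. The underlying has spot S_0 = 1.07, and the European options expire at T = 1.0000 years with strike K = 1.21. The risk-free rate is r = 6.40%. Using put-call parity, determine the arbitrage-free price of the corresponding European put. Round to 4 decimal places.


Answer: Put price = 0.2811

Derivation:
Put-call parity: C - P = S_0 * exp(-qT) - K * exp(-rT).
S_0 * exp(-qT) = 1.0700 * 1.00000000 = 1.07000000
K * exp(-rT) = 1.2100 * 0.93800500 = 1.13498605
P = C - S*exp(-qT) + K*exp(-rT)
P = 0.2161 - 1.07000000 + 1.13498605 = 0.2811


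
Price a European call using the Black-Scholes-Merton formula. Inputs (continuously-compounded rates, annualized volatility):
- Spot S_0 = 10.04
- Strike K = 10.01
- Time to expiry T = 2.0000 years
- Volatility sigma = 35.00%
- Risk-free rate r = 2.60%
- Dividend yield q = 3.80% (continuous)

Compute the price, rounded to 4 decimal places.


d1 = (ln(S/K) + (r - q + 0.5*sigma^2) * T) / (sigma * sqrt(T)) = 0.20504586
d2 = d1 - sigma * sqrt(T) = -0.28992889
exp(-rT) = 0.94932887; exp(-qT) = 0.92681621
C = S_0 * exp(-qT) * N(d1) - K * exp(-rT) * N(d2)
N(d1) = 0.58123185; N(d2) = 0.38593532
C = 10.0400 * 0.92681621 * 0.58123185 - 10.0100 * 0.94932887 * 0.38593532 = 1.7410

Answer: Price = 1.7410


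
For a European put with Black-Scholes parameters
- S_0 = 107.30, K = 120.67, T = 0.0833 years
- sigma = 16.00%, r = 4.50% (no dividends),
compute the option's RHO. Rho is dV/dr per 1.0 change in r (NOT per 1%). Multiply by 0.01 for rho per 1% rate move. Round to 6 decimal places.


d1 = -2.4386991193; d2 = -2.4848779023
phi(d1) = 0.0203929662; exp(-qT) = 1.0000000000; exp(-rT) = 0.9962585169
N(-d2) = 0.9935202062
Rho = -K*T*exp(-rT)*N(-d2) = -120.6700 * 0.0833 * 0.9962585169 * 0.9935202062 = -9.949312

Answer: Rho = -9.949312


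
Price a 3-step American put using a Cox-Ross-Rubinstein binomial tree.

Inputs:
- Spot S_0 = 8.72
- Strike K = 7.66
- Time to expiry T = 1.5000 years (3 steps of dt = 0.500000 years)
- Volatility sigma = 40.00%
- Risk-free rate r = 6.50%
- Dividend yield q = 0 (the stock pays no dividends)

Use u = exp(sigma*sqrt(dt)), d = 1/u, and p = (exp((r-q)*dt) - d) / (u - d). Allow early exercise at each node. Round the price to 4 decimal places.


Answer: Price = V(0,0) = 0.9195

Derivation:
dt = T/N = 0.500000
u = exp(sigma*sqrt(dt)) = 1.326896; d = 1/u = 0.753638
p = (exp((r-q)*dt) - d) / (u - d) = 0.487382
Discount per step: exp(-r*dt) = 0.968022
Stock lattice S(k, i) with i counting down-moves:
  k=0: S(0,0) = 8.7200
  k=1: S(1,0) = 11.5705; S(1,1) = 6.5717
  k=2: S(2,0) = 15.3529; S(2,1) = 8.7200; S(2,2) = 4.9527
  k=3: S(3,0) = 20.3717; S(3,1) = 11.5705; S(3,2) = 6.5717; S(3,3) = 3.7325
Terminal payoffs V(N, i) = max(K - S_T, 0):
  V(3,0) = 0.000000; V(3,1) = 0.000000; V(3,2) = 1.088274; V(3,3) = 3.927452
Backward induction: V(k, i) = exp(-r*dt) * [p * V(k+1, i) + (1-p) * V(k+1, i+1)]; then take max(V_cont, immediate exercise) for American.
  V(2,0) = exp(-r*dt) * [p*0.000000 + (1-p)*0.000000] = 0.000000; exercise = 0.000000; V(2,0) = max -> 0.000000
  V(2,1) = exp(-r*dt) * [p*0.000000 + (1-p)*1.088274] = 0.540030; exercise = 0.000000; V(2,1) = max -> 0.540030
  V(2,2) = exp(-r*dt) * [p*1.088274 + (1-p)*3.927452] = 2.462347; exercise = 2.707295; V(2,2) = max -> 2.707295
  V(1,0) = exp(-r*dt) * [p*0.000000 + (1-p)*0.540030] = 0.267977; exercise = 0.000000; V(1,0) = max -> 0.267977
  V(1,1) = exp(-r*dt) * [p*0.540030 + (1-p)*2.707295] = 1.598214; exercise = 1.088274; V(1,1) = max -> 1.598214
  V(0,0) = exp(-r*dt) * [p*0.267977 + (1-p)*1.598214] = 0.919506; exercise = 0.000000; V(0,0) = max -> 0.919506


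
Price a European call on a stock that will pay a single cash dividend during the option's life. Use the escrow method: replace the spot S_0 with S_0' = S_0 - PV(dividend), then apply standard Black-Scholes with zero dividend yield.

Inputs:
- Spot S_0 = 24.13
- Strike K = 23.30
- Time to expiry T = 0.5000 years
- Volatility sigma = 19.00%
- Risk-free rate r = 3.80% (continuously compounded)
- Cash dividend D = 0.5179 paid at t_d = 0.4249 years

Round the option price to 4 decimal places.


Answer: Price = 1.6607

Derivation:
PV(D) = D * exp(-r * t_d) = 0.5179 * 0.98398345 = 0.50960503
S_0' = S_0 - PV(D) = 24.1300 - 0.50960503 = 23.62039497
d1 = (ln(S_0'/K) + (r + sigma^2/2)*T) / (sigma*sqrt(T)) = 0.31024996
d2 = d1 - sigma*sqrt(T) = 0.17589967
exp(-rT) = 0.98117936
N(d1) = 0.62181456; N(d2) = 0.56981362
C = S_0' * N(d1) - K * exp(-rT) * N(d2) = 23.62039497 * 0.62181456 - 23.3000 * 0.98117936 * 0.56981362 = 1.6607


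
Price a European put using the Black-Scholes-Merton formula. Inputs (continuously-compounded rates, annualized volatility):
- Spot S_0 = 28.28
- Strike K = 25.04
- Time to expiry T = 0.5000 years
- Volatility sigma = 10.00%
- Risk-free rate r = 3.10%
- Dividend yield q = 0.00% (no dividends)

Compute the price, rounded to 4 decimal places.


d1 = (ln(S/K) + (r - q + 0.5*sigma^2) * T) / (sigma * sqrt(T)) = 1.97537767
d2 = d1 - sigma * sqrt(T) = 1.90466699
exp(-rT) = 0.98461951; exp(-qT) = 1.00000000
P = K * exp(-rT) * N(-d2) - S_0 * exp(-qT) * N(-d1)
N(-d1) = 0.02411265; N(-d2) = 0.02841169
P = 25.0400 * 0.98461951 * 0.02841169 - 28.2800 * 1.00000000 * 0.02411265 = 0.0186

Answer: Price = 0.0186


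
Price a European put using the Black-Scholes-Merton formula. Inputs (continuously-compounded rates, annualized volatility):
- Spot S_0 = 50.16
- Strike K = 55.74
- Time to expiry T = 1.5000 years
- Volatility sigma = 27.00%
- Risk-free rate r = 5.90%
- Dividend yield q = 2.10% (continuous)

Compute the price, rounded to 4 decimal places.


Answer: Price = 7.8182

Derivation:
d1 = (ln(S/K) + (r - q + 0.5*sigma^2) * T) / (sigma * sqrt(T)) = 0.01873368
d2 = d1 - sigma * sqrt(T) = -0.31194744
exp(-rT) = 0.91530311; exp(-qT) = 0.96899096
P = K * exp(-rT) * N(-d2) - S_0 * exp(-qT) * N(-d1)
N(-d1) = 0.49252678; N(-d2) = 0.62245976
P = 55.7400 * 0.91530311 * 0.62245976 - 50.1600 * 0.96899096 * 0.49252678 = 7.8182


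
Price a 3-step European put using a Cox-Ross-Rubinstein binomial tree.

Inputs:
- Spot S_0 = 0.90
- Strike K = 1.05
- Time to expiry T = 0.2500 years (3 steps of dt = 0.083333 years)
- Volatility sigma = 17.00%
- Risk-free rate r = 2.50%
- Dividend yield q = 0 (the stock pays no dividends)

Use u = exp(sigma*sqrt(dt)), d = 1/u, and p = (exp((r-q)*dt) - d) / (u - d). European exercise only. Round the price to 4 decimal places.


Answer: Price = V(0,0) = 0.1435

Derivation:
dt = T/N = 0.083333
u = exp(sigma*sqrt(dt)) = 1.050299; d = 1/u = 0.952110
p = (exp((r-q)*dt) - d) / (u - d) = 0.508973
Discount per step: exp(-r*dt) = 0.997919
Stock lattice S(k, i) with i counting down-moves:
  k=0: S(0,0) = 0.9000
  k=1: S(1,0) = 0.9453; S(1,1) = 0.8569
  k=2: S(2,0) = 0.9928; S(2,1) = 0.9000; S(2,2) = 0.8159
  k=3: S(3,0) = 1.0428; S(3,1) = 0.9453; S(3,2) = 0.8569; S(3,3) = 0.7768
Terminal payoffs V(N, i) = max(K - S_T, 0):
  V(3,0) = 0.007248; V(3,1) = 0.104731; V(3,2) = 0.193101; V(3,3) = 0.273210
Backward induction: V(k, i) = exp(-r*dt) * [p * V(k+1, i) + (1-p) * V(k+1, i+1)].
  V(2,0) = exp(-r*dt) * [p*0.007248 + (1-p)*0.104731] = 0.055000
  V(2,1) = exp(-r*dt) * [p*0.104731 + (1-p)*0.193101] = 0.147815
  V(2,2) = exp(-r*dt) * [p*0.193101 + (1-p)*0.273210] = 0.231953
  V(1,0) = exp(-r*dt) * [p*0.055000 + (1-p)*0.147815] = 0.100365
  V(1,1) = exp(-r*dt) * [p*0.147815 + (1-p)*0.231953] = 0.188735
  V(0,0) = exp(-r*dt) * [p*0.100365 + (1-p)*0.188735] = 0.143458


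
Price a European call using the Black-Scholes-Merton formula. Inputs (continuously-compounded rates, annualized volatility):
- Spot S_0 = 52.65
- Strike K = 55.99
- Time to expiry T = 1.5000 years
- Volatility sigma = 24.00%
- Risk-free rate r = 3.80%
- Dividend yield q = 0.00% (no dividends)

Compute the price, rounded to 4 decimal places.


Answer: Price = 6.0475

Derivation:
d1 = (ln(S/K) + (r - q + 0.5*sigma^2) * T) / (sigma * sqrt(T)) = 0.13163672
d2 = d1 - sigma * sqrt(T) = -0.16230205
exp(-rT) = 0.94459407; exp(-qT) = 1.00000000
C = S_0 * exp(-qT) * N(d1) - K * exp(-rT) * N(d2)
N(d1) = 0.55236418; N(d2) = 0.43553400
C = 52.6500 * 1.00000000 * 0.55236418 - 55.9900 * 0.94459407 * 0.43553400 = 6.0475


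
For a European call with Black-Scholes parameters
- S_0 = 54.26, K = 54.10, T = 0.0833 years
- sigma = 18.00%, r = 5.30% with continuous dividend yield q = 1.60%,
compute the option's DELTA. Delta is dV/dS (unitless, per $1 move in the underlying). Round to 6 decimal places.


d1 = 0.1421466916; d2 = 0.0901955607
phi(d1) = 0.3949321211; exp(-qT) = 0.9986680878; exp(-rT) = 0.9955948313
N(d1) = 0.5565179310
Delta = exp(-qT) * N(d1) = 0.9986680878 * 0.5565179310 = 0.555777

Answer: Delta = 0.555777


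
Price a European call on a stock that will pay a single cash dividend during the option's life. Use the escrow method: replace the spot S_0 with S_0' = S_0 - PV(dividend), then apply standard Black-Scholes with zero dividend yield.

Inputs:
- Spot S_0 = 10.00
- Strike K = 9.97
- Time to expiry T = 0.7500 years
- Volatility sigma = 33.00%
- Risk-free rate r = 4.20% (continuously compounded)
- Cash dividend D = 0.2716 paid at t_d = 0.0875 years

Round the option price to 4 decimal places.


PV(D) = D * exp(-r * t_d) = 0.2716 * 0.99633174 = 0.27060370
S_0' = S_0 - PV(D) = 10.0000 - 0.27060370 = 9.72939630
d1 = (ln(S_0'/K) + (r + sigma^2/2)*T) / (sigma*sqrt(T)) = 0.16763720
d2 = d1 - sigma*sqrt(T) = -0.11815118
exp(-rT) = 0.96899096
N(d1) = 0.56656565; N(d2) = 0.45297394
C = S_0' * N(d1) - K * exp(-rT) * N(d2) = 9.72939630 * 0.56656565 - 9.9700 * 0.96899096 * 0.45297394 = 1.1362

Answer: Price = 1.1362


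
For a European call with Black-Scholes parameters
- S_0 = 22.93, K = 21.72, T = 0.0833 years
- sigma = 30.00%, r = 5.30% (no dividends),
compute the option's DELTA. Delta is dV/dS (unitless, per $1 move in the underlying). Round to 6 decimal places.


Answer: Delta = 0.764361

Derivation:
d1 = 0.7204001231; d2 = 0.6338149049
phi(d1) = 0.3077625602; exp(-qT) = 1.0000000000; exp(-rT) = 0.9955948313
N(d1) = 0.7643606629
Delta = exp(-qT) * N(d1) = 1.0000000000 * 0.7643606629 = 0.764361


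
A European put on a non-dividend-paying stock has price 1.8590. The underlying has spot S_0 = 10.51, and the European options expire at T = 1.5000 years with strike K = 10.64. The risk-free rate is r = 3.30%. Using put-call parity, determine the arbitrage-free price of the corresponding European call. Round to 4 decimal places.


Answer: Call price = 2.2429

Derivation:
Put-call parity: C - P = S_0 * exp(-qT) - K * exp(-rT).
S_0 * exp(-qT) = 10.5100 * 1.00000000 = 10.51000000
K * exp(-rT) = 10.6400 * 0.95170516 = 10.12614288
C = P + S*exp(-qT) - K*exp(-rT)
C = 1.8590 + 10.51000000 - 10.12614288 = 2.2429


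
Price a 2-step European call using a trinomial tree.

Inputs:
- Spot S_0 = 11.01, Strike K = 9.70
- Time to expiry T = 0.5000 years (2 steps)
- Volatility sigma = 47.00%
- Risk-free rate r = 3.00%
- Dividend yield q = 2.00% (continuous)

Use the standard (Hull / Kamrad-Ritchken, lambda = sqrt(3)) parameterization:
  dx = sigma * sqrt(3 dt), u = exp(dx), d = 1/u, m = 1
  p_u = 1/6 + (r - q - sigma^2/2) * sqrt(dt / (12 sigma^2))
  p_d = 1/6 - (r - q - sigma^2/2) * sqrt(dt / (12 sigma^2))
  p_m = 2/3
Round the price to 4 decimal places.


Answer: Price = V(0,0) = 2.1385

Derivation:
dt = T/N = 0.250000; dx = sigma*sqrt(3*dt) = 0.407032
u = exp(dx) = 1.502352; d = 1/u = 0.665623
p_u = 0.135818, p_m = 0.666667, p_d = 0.197515
Discount per step: exp(-r*dt) = 0.992528
Stock lattice S(k, j) with j the centered position index:
  k=0: S(0,+0) = 11.0100
  k=1: S(1,-1) = 7.3285; S(1,+0) = 11.0100; S(1,+1) = 16.5409
  k=2: S(2,-2) = 4.8780; S(2,-1) = 7.3285; S(2,+0) = 11.0100; S(2,+1) = 16.5409; S(2,+2) = 24.8503
Terminal payoffs V(N, j) = max(S_T - K, 0):
  V(2,-2) = 0.000000; V(2,-1) = 0.000000; V(2,+0) = 1.310000; V(2,+1) = 6.840897; V(2,+2) = 15.150250
Backward induction: V(k, j) = exp(-r*dt) * [p_u * V(k+1, j+1) + p_m * V(k+1, j) + p_d * V(k+1, j-1)]
  V(1,-1) = exp(-r*dt) * [p_u*1.310000 + p_m*0.000000 + p_d*0.000000] = 0.176593
  V(1,+0) = exp(-r*dt) * [p_u*6.840897 + p_m*1.310000 + p_d*0.000000] = 1.788985
  V(1,+1) = exp(-r*dt) * [p_u*15.150250 + p_m*6.840897 + p_d*1.310000] = 6.825640
  V(0,+0) = exp(-r*dt) * [p_u*6.825640 + p_m*1.788985 + p_d*0.176593] = 2.138484


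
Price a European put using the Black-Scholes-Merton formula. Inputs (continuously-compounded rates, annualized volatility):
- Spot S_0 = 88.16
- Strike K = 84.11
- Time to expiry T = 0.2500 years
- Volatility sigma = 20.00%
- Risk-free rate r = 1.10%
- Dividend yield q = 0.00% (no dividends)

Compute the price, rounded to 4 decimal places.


Answer: Price = 1.7057

Derivation:
d1 = (ln(S/K) + (r - q + 0.5*sigma^2) * T) / (sigma * sqrt(T)) = 0.54777879
d2 = d1 - sigma * sqrt(T) = 0.44777879
exp(-rT) = 0.99725378; exp(-qT) = 1.00000000
P = K * exp(-rT) * N(-d2) - S_0 * exp(-qT) * N(-d1)
N(-d1) = 0.29192190; N(-d2) = 0.32715642
P = 84.1100 * 0.99725378 * 0.32715642 - 88.1600 * 1.00000000 * 0.29192190 = 1.7057


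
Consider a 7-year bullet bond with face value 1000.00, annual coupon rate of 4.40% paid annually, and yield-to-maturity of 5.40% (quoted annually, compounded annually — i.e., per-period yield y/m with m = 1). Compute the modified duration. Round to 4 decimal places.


Answer: Modified duration = 5.8309

Derivation:
Coupon per period c = face * coupon_rate / m = 44.000000
Periods per year m = 1; per-period yield y/m = 0.054000
Number of cashflows N = 7
Cashflows (t years, CF_t, discount factor 1/(1+y/m)^(m*t), PV):
  t = 1.0000: CF_t = 44.000000, DF = 0.948767, PV = 41.745731
  t = 2.0000: CF_t = 44.000000, DF = 0.900158, PV = 39.606955
  t = 3.0000: CF_t = 44.000000, DF = 0.854040, PV = 37.577756
  t = 4.0000: CF_t = 44.000000, DF = 0.810285, PV = 35.652520
  t = 5.0000: CF_t = 44.000000, DF = 0.768771, PV = 33.825920
  t = 6.0000: CF_t = 44.000000, DF = 0.729384, PV = 32.092904
  t = 7.0000: CF_t = 1044.000000, DF = 0.692015, PV = 722.464019
Price P = sum_t PV_t = 942.965804
First compute Macaulay numerator sum_t t * PV_t:
  t * PV_t at t = 1.0000: 41.745731
  t * PV_t at t = 2.0000: 79.213910
  t * PV_t at t = 3.0000: 112.733268
  t * PV_t at t = 4.0000: 142.610080
  t * PV_t at t = 5.0000: 169.129602
  t * PV_t at t = 6.0000: 192.557421
  t * PV_t at t = 7.0000: 5057.248131
Macaulay duration D = 5795.238143 / 942.965804 = 6.145756
Modified duration = D / (1 + y/m) = 6.145756 / (1 + 0.054000) = 5.830888


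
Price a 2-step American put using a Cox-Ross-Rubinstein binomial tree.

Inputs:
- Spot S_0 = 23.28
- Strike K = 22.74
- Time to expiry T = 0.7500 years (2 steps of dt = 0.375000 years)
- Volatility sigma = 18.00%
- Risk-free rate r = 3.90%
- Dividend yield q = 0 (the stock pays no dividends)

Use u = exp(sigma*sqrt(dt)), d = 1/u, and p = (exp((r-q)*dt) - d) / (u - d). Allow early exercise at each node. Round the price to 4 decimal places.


dt = T/N = 0.375000
u = exp(sigma*sqrt(dt)) = 1.116532; d = 1/u = 0.895631
p = (exp((r-q)*dt) - d) / (u - d) = 0.539164
Discount per step: exp(-r*dt) = 0.985481
Stock lattice S(k, i) with i counting down-moves:
  k=0: S(0,0) = 23.2800
  k=1: S(1,0) = 25.9929; S(1,1) = 20.8503
  k=2: S(2,0) = 29.0218; S(2,1) = 23.2800; S(2,2) = 18.6742
Terminal payoffs V(N, i) = max(K - S_T, 0):
  V(2,0) = 0.000000; V(2,1) = 0.000000; V(2,2) = 4.065844
Backward induction: V(k, i) = exp(-r*dt) * [p * V(k+1, i) + (1-p) * V(k+1, i+1)]; then take max(V_cont, immediate exercise) for American.
  V(1,0) = exp(-r*dt) * [p*0.000000 + (1-p)*0.000000] = 0.000000; exercise = 0.000000; V(1,0) = max -> 0.000000
  V(1,1) = exp(-r*dt) * [p*0.000000 + (1-p)*4.065844] = 1.846485; exercise = 1.889716; V(1,1) = max -> 1.889716
  V(0,0) = exp(-r*dt) * [p*0.000000 + (1-p)*1.889716] = 0.858206; exercise = 0.000000; V(0,0) = max -> 0.858206

Answer: Price = V(0,0) = 0.8582


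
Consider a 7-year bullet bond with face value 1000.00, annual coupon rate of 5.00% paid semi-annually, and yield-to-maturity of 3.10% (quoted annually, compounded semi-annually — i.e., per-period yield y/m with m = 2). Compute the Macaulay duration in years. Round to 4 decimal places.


Answer: Macaulay duration = 6.0574 years

Derivation:
Coupon per period c = face * coupon_rate / m = 25.000000
Periods per year m = 2; per-period yield y/m = 0.015500
Number of cashflows N = 14
Cashflows (t years, CF_t, discount factor 1/(1+y/m)^(m*t), PV):
  t = 0.5000: CF_t = 25.000000, DF = 0.984737, PV = 24.618415
  t = 1.0000: CF_t = 25.000000, DF = 0.969706, PV = 24.242653
  t = 1.5000: CF_t = 25.000000, DF = 0.954905, PV = 23.872628
  t = 2.0000: CF_t = 25.000000, DF = 0.940330, PV = 23.508250
  t = 2.5000: CF_t = 25.000000, DF = 0.925977, PV = 23.149434
  t = 3.0000: CF_t = 25.000000, DF = 0.911844, PV = 22.796094
  t = 3.5000: CF_t = 25.000000, DF = 0.897926, PV = 22.448148
  t = 4.0000: CF_t = 25.000000, DF = 0.884220, PV = 22.105512
  t = 4.5000: CF_t = 25.000000, DF = 0.870724, PV = 21.768107
  t = 5.0000: CF_t = 25.000000, DF = 0.857434, PV = 21.435851
  t = 5.5000: CF_t = 25.000000, DF = 0.844347, PV = 21.108667
  t = 6.0000: CF_t = 25.000000, DF = 0.831459, PV = 20.786476
  t = 6.5000: CF_t = 25.000000, DF = 0.818768, PV = 20.469204
  t = 7.0000: CF_t = 1025.000000, DF = 0.806271, PV = 826.427722
Price P = sum_t PV_t = 1118.737161
Macaulay numerator sum_t t * PV_t:
  t * PV_t at t = 0.5000: 12.309207
  t * PV_t at t = 1.0000: 24.242653
  t * PV_t at t = 1.5000: 35.808942
  t * PV_t at t = 2.0000: 47.016500
  t * PV_t at t = 2.5000: 57.873584
  t * PV_t at t = 3.0000: 68.388282
  t * PV_t at t = 3.5000: 78.568518
  t * PV_t at t = 4.0000: 88.422050
  t * PV_t at t = 4.5000: 97.956480
  t * PV_t at t = 5.0000: 107.179255
  t * PV_t at t = 5.5000: 116.097667
  t * PV_t at t = 6.0000: 124.718858
  t * PV_t at t = 6.5000: 133.049824
  t * PV_t at t = 7.0000: 5784.994056
Macaulay duration D = (sum_t t * PV_t) / P = 6776.625877 / 1118.737161 = 6.057389


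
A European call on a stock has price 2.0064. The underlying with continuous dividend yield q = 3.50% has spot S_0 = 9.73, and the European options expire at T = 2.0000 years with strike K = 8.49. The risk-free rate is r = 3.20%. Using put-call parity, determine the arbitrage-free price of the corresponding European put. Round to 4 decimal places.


Answer: Put price = 0.8979

Derivation:
Put-call parity: C - P = S_0 * exp(-qT) - K * exp(-rT).
S_0 * exp(-qT) = 9.7300 * 0.93239382 = 9.07219187
K * exp(-rT) = 8.4900 * 0.93800500 = 7.96366245
P = C - S*exp(-qT) + K*exp(-rT)
P = 2.0064 - 9.07219187 + 7.96366245 = 0.8979


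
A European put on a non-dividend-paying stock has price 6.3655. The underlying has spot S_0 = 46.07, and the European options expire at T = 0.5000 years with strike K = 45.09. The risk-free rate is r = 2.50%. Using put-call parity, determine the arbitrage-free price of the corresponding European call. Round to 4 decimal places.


Put-call parity: C - P = S_0 * exp(-qT) - K * exp(-rT).
S_0 * exp(-qT) = 46.0700 * 1.00000000 = 46.07000000
K * exp(-rT) = 45.0900 * 0.98757780 = 44.52988302
C = P + S*exp(-qT) - K*exp(-rT)
C = 6.3655 + 46.07000000 - 44.52988302 = 7.9056

Answer: Call price = 7.9056


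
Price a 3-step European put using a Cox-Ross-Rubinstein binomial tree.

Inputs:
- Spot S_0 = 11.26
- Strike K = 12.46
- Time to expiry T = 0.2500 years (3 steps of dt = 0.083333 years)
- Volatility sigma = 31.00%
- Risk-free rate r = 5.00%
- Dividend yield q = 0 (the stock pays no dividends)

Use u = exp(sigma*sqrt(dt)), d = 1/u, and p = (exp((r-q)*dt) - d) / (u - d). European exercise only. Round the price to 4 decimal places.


dt = T/N = 0.083333
u = exp(sigma*sqrt(dt)) = 1.093616; d = 1/u = 0.914398
p = (exp((r-q)*dt) - d) / (u - d) = 0.500940
Discount per step: exp(-r*dt) = 0.995842
Stock lattice S(k, i) with i counting down-moves:
  k=0: S(0,0) = 11.2600
  k=1: S(1,0) = 12.3141; S(1,1) = 10.2961
  k=2: S(2,0) = 13.4669; S(2,1) = 11.2600; S(2,2) = 9.4148
  k=3: S(3,0) = 14.7276; S(3,1) = 12.3141; S(3,2) = 10.2961; S(3,3) = 8.6088
Terminal payoffs V(N, i) = max(K - S_T, 0):
  V(3,0) = 0.000000; V(3,1) = 0.145888; V(3,2) = 2.163878; V(3,3) = 3.851167
Backward induction: V(k, i) = exp(-r*dt) * [p * V(k+1, i) + (1-p) * V(k+1, i+1)].
  V(2,0) = exp(-r*dt) * [p*0.000000 + (1-p)*0.145888] = 0.072504
  V(2,1) = exp(-r*dt) * [p*0.145888 + (1-p)*2.163878] = 1.148191
  V(2,2) = exp(-r*dt) * [p*2.163878 + (1-p)*3.851167] = 2.993437
  V(1,0) = exp(-r*dt) * [p*0.072504 + (1-p)*1.148191] = 0.606803
  V(1,1) = exp(-r*dt) * [p*1.148191 + (1-p)*2.993437] = 2.060476
  V(0,0) = exp(-r*dt) * [p*0.606803 + (1-p)*2.060476] = 1.326733

Answer: Price = V(0,0) = 1.3267


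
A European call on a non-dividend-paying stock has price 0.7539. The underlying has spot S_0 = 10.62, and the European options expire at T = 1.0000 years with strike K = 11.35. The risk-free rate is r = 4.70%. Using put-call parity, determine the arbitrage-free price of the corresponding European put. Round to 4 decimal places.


Answer: Put price = 0.9628

Derivation:
Put-call parity: C - P = S_0 * exp(-qT) - K * exp(-rT).
S_0 * exp(-qT) = 10.6200 * 1.00000000 = 10.62000000
K * exp(-rT) = 11.3500 * 0.95408740 = 10.82889196
P = C - S*exp(-qT) + K*exp(-rT)
P = 0.7539 - 10.62000000 + 10.82889196 = 0.9628


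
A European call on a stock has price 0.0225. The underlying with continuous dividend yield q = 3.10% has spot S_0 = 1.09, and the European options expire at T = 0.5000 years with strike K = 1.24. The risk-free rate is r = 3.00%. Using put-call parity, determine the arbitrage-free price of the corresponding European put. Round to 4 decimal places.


Answer: Put price = 0.1708

Derivation:
Put-call parity: C - P = S_0 * exp(-qT) - K * exp(-rT).
S_0 * exp(-qT) = 1.0900 * 0.98461951 = 1.07323526
K * exp(-rT) = 1.2400 * 0.98511194 = 1.22153881
P = C - S*exp(-qT) + K*exp(-rT)
P = 0.0225 - 1.07323526 + 1.22153881 = 0.1708


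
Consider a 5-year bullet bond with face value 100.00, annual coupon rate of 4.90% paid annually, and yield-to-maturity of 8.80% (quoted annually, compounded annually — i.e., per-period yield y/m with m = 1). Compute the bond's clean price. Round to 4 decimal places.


Coupon per period c = face * coupon_rate / m = 4.900000
Periods per year m = 1; per-period yield y/m = 0.088000
Number of cashflows N = 5
Cashflows (t years, CF_t, discount factor 1/(1+y/m)^(m*t), PV):
  t = 1.0000: CF_t = 4.900000, DF = 0.919118, PV = 4.503676
  t = 2.0000: CF_t = 4.900000, DF = 0.844777, PV = 4.139409
  t = 3.0000: CF_t = 4.900000, DF = 0.776450, PV = 3.804603
  t = 4.0000: CF_t = 4.900000, DF = 0.713649, PV = 3.496878
  t = 5.0000: CF_t = 104.900000, DF = 0.655927, PV = 68.806745
Price P = sum_t PV_t = 84.751311

Answer: Price = 84.7513


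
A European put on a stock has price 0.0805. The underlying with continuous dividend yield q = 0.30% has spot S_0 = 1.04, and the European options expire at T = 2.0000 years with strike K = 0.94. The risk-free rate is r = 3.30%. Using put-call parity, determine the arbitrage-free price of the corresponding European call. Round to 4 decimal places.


Answer: Call price = 0.2343

Derivation:
Put-call parity: C - P = S_0 * exp(-qT) - K * exp(-rT).
S_0 * exp(-qT) = 1.0400 * 0.99401796 = 1.03377868
K * exp(-rT) = 0.9400 * 0.93613086 = 0.87996301
C = P + S*exp(-qT) - K*exp(-rT)
C = 0.0805 + 1.03377868 - 0.87996301 = 0.2343


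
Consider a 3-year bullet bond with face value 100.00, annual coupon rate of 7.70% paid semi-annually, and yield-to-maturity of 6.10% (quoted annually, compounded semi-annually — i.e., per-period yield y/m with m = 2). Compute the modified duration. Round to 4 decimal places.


Answer: Modified duration = 2.6606

Derivation:
Coupon per period c = face * coupon_rate / m = 3.850000
Periods per year m = 2; per-period yield y/m = 0.030500
Number of cashflows N = 6
Cashflows (t years, CF_t, discount factor 1/(1+y/m)^(m*t), PV):
  t = 0.5000: CF_t = 3.850000, DF = 0.970403, PV = 3.736050
  t = 1.0000: CF_t = 3.850000, DF = 0.941681, PV = 3.625474
  t = 1.5000: CF_t = 3.850000, DF = 0.913810, PV = 3.518169
  t = 2.0000: CF_t = 3.850000, DF = 0.886764, PV = 3.414041
  t = 2.5000: CF_t = 3.850000, DF = 0.860518, PV = 3.312995
  t = 3.0000: CF_t = 103.850000, DF = 0.835049, PV = 86.719851
Price P = sum_t PV_t = 104.326580
First compute Macaulay numerator sum_t t * PV_t:
  t * PV_t at t = 0.5000: 1.868025
  t * PV_t at t = 1.0000: 3.625474
  t * PV_t at t = 1.5000: 5.277254
  t * PV_t at t = 2.0000: 6.828082
  t * PV_t at t = 2.5000: 8.282487
  t * PV_t at t = 3.0000: 260.159554
Macaulay duration D = 286.040876 / 104.326580 = 2.741783
Modified duration = D / (1 + y/m) = 2.741783 / (1 + 0.030500) = 2.660634


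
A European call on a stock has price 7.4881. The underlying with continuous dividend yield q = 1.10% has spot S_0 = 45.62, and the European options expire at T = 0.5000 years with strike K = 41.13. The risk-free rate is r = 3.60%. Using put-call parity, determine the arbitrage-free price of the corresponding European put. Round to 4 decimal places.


Answer: Put price = 2.5146

Derivation:
Put-call parity: C - P = S_0 * exp(-qT) - K * exp(-rT).
S_0 * exp(-qT) = 45.6200 * 0.99451510 = 45.36977874
K * exp(-rT) = 41.1300 * 0.98216103 = 40.39628326
P = C - S*exp(-qT) + K*exp(-rT)
P = 7.4881 - 45.36977874 + 40.39628326 = 2.5146


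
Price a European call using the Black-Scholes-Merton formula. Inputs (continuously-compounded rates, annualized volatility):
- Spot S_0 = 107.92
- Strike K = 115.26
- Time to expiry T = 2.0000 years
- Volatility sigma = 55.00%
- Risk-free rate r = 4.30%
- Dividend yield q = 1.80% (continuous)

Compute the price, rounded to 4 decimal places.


d1 = (ln(S/K) + (r - q + 0.5*sigma^2) * T) / (sigma * sqrt(T)) = 0.36859518
d2 = d1 - sigma * sqrt(T) = -0.40922228
exp(-rT) = 0.91759423; exp(-qT) = 0.96464029
C = S_0 * exp(-qT) * N(d1) - K * exp(-rT) * N(d2)
N(d1) = 0.64378526; N(d2) = 0.34118827
C = 107.9200 * 0.96464029 * 0.64378526 - 115.2600 * 0.91759423 * 0.34118827 = 30.9359

Answer: Price = 30.9359


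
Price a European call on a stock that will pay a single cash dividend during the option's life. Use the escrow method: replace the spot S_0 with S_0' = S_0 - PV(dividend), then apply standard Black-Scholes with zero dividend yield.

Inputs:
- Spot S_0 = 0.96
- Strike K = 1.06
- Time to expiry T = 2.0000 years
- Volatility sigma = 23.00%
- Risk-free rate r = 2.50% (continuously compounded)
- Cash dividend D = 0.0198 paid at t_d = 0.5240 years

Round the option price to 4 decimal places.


Answer: Price = 0.0948

Derivation:
PV(D) = D * exp(-r * t_d) = 0.0198 * 0.98698543 = 0.01954231
S_0' = S_0 - PV(D) = 0.9600 - 0.01954231 = 0.94045769
d1 = (ln(S_0'/K) + (r + sigma^2/2)*T) / (sigma*sqrt(T)) = -0.05151896
d2 = d1 - sigma*sqrt(T) = -0.37678808
exp(-rT) = 0.95122942
N(d1) = 0.47945600; N(d2) = 0.35316555
C = S_0' * N(d1) - K * exp(-rT) * N(d2) = 0.94045769 * 0.47945600 - 1.0600 * 0.95122942 * 0.35316555 = 0.0948


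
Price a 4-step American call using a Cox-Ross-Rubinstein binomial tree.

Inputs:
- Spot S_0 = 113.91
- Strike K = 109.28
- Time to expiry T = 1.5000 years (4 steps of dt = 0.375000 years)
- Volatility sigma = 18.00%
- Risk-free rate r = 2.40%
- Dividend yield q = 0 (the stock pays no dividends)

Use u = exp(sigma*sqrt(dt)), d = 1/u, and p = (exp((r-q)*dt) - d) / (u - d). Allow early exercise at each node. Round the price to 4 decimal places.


dt = T/N = 0.375000
u = exp(sigma*sqrt(dt)) = 1.116532; d = 1/u = 0.895631
p = (exp((r-q)*dt) - d) / (u - d) = 0.513397
Discount per step: exp(-r*dt) = 0.991040
Stock lattice S(k, i) with i counting down-moves:
  k=0: S(0,0) = 113.9100
  k=1: S(1,0) = 127.1841; S(1,1) = 102.0213
  k=2: S(2,0) = 142.0051; S(2,1) = 113.9100; S(2,2) = 91.3734
  k=3: S(3,0) = 158.5531; S(3,1) = 127.1841; S(3,2) = 102.0213; S(3,3) = 81.8368
  k=4: S(4,0) = 177.0296; S(4,1) = 142.0051; S(4,2) = 113.9100; S(4,3) = 91.3734; S(4,4) = 73.2956
Terminal payoffs V(N, i) = max(S_T - K, 0):
  V(4,0) = 67.749576; V(4,1) = 32.725067; V(4,2) = 4.630000; V(4,3) = 0.000000; V(4,4) = 0.000000
Backward induction: V(k, i) = exp(-r*dt) * [p * V(k+1, i) + (1-p) * V(k+1, i+1)]; then take max(V_cont, immediate exercise) for American.
  V(3,0) = exp(-r*dt) * [p*67.749576 + (1-p)*32.725067] = 50.252243; exercise = 49.273136; V(3,0) = max -> 50.252243
  V(3,1) = exp(-r*dt) * [p*32.725067 + (1-p)*4.630000] = 18.883215; exercise = 17.904107; V(3,1) = max -> 18.883215
  V(3,2) = exp(-r*dt) * [p*4.630000 + (1-p)*0.000000] = 2.355732; exercise = 0.000000; V(3,2) = max -> 2.355732
  V(3,3) = exp(-r*dt) * [p*0.000000 + (1-p)*0.000000] = 0.000000; exercise = 0.000000; V(3,3) = max -> 0.000000
  V(2,0) = exp(-r*dt) * [p*50.252243 + (1-p)*18.883215] = 34.674509; exercise = 32.725067; V(2,0) = max -> 34.674509
  V(2,1) = exp(-r*dt) * [p*18.883215 + (1-p)*2.355732] = 10.743766; exercise = 4.630000; V(2,1) = max -> 10.743766
  V(2,2) = exp(-r*dt) * [p*2.355732 + (1-p)*0.000000] = 1.198590; exercise = 0.000000; V(2,2) = max -> 1.198590
  V(1,0) = exp(-r*dt) * [p*34.674509 + (1-p)*10.743766] = 22.823407; exercise = 17.904107; V(1,0) = max -> 22.823407
  V(1,1) = exp(-r*dt) * [p*10.743766 + (1-p)*1.198590] = 6.044413; exercise = 0.000000; V(1,1) = max -> 6.044413
  V(0,0) = exp(-r*dt) * [p*22.823407 + (1-p)*6.044413] = 14.527366; exercise = 4.630000; V(0,0) = max -> 14.527366

Answer: Price = V(0,0) = 14.5274


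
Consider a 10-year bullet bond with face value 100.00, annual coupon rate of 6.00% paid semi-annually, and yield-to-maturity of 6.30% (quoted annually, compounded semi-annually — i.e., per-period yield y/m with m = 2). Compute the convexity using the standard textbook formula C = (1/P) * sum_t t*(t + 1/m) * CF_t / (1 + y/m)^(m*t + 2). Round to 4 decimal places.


Coupon per period c = face * coupon_rate / m = 3.000000
Periods per year m = 2; per-period yield y/m = 0.031500
Number of cashflows N = 20
Cashflows (t years, CF_t, discount factor 1/(1+y/m)^(m*t), PV):
  t = 0.5000: CF_t = 3.000000, DF = 0.969462, PV = 2.908386
  t = 1.0000: CF_t = 3.000000, DF = 0.939856, PV = 2.819569
  t = 1.5000: CF_t = 3.000000, DF = 0.911155, PV = 2.733465
  t = 2.0000: CF_t = 3.000000, DF = 0.883330, PV = 2.649991
  t = 2.5000: CF_t = 3.000000, DF = 0.856355, PV = 2.569065
  t = 3.0000: CF_t = 3.000000, DF = 0.830204, PV = 2.490611
  t = 3.5000: CF_t = 3.000000, DF = 0.804851, PV = 2.414552
  t = 4.0000: CF_t = 3.000000, DF = 0.780272, PV = 2.340817
  t = 4.5000: CF_t = 3.000000, DF = 0.756444, PV = 2.269333
  t = 5.0000: CF_t = 3.000000, DF = 0.733344, PV = 2.200032
  t = 5.5000: CF_t = 3.000000, DF = 0.710949, PV = 2.132847
  t = 6.0000: CF_t = 3.000000, DF = 0.689238, PV = 2.067714
  t = 6.5000: CF_t = 3.000000, DF = 0.668190, PV = 2.004570
  t = 7.0000: CF_t = 3.000000, DF = 0.647785, PV = 1.943354
  t = 7.5000: CF_t = 3.000000, DF = 0.628003, PV = 1.884008
  t = 8.0000: CF_t = 3.000000, DF = 0.608825, PV = 1.826474
  t = 8.5000: CF_t = 3.000000, DF = 0.590232, PV = 1.770697
  t = 9.0000: CF_t = 3.000000, DF = 0.572208, PV = 1.716624
  t = 9.5000: CF_t = 3.000000, DF = 0.554734, PV = 1.664201
  t = 10.0000: CF_t = 103.000000, DF = 0.537793, PV = 55.392706
Price P = sum_t PV_t = 97.799016
Convexity numerator sum_t t*(t + 1/m) * CF_t / (1+y/m)^(m*t + 2):
  t = 0.5000: term = 1.366733
  t = 1.0000: term = 3.974986
  t = 1.5000: term = 7.707195
  t = 2.0000: term = 12.453054
  t = 2.5000: term = 18.109143
  t = 3.0000: term = 24.578575
  t = 3.5000: term = 31.770657
  t = 4.0000: term = 39.600570
  t = 4.5000: term = 47.989057
  t = 5.0000: term = 56.862135
  t = 5.5000: term = 66.150811
  t = 6.0000: term = 75.790821
  t = 6.5000: term = 85.722369
  t = 7.0000: term = 95.889895
  t = 7.5000: term = 106.241833
  t = 8.0000: term = 116.730403
  t = 8.5000: term = 127.311395
  t = 9.0000: term = 137.943971
  t = 9.5000: term = 148.590479
  t = 10.0000: term = 5466.425240
Convexity = (1/P) * sum = 6671.209320 / 97.799016 = 68.213461

Answer: Convexity = 68.2135


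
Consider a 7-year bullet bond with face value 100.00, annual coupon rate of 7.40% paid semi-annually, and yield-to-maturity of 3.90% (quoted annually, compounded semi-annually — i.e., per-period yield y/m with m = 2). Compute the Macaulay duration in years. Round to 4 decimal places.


Answer: Macaulay duration = 5.7371 years

Derivation:
Coupon per period c = face * coupon_rate / m = 3.700000
Periods per year m = 2; per-period yield y/m = 0.019500
Number of cashflows N = 14
Cashflows (t years, CF_t, discount factor 1/(1+y/m)^(m*t), PV):
  t = 0.5000: CF_t = 3.700000, DF = 0.980873, PV = 3.629230
  t = 1.0000: CF_t = 3.700000, DF = 0.962112, PV = 3.559814
  t = 1.5000: CF_t = 3.700000, DF = 0.943709, PV = 3.491725
  t = 2.0000: CF_t = 3.700000, DF = 0.925659, PV = 3.424939
  t = 2.5000: CF_t = 3.700000, DF = 0.907954, PV = 3.359430
  t = 3.0000: CF_t = 3.700000, DF = 0.890588, PV = 3.295174
  t = 3.5000: CF_t = 3.700000, DF = 0.873553, PV = 3.232147
  t = 4.0000: CF_t = 3.700000, DF = 0.856845, PV = 3.170326
  t = 4.5000: CF_t = 3.700000, DF = 0.840456, PV = 3.109687
  t = 5.0000: CF_t = 3.700000, DF = 0.824380, PV = 3.050208
  t = 5.5000: CF_t = 3.700000, DF = 0.808613, PV = 2.991866
  t = 6.0000: CF_t = 3.700000, DF = 0.793146, PV = 2.934641
  t = 6.5000: CF_t = 3.700000, DF = 0.777976, PV = 2.878510
  t = 7.0000: CF_t = 103.700000, DF = 0.763095, PV = 79.132983
Price P = sum_t PV_t = 121.260678
Macaulay numerator sum_t t * PV_t:
  t * PV_t at t = 0.5000: 1.814615
  t * PV_t at t = 1.0000: 3.559814
  t * PV_t at t = 1.5000: 5.237588
  t * PV_t at t = 2.0000: 6.849877
  t * PV_t at t = 2.5000: 8.398575
  t * PV_t at t = 3.0000: 9.885522
  t * PV_t at t = 3.5000: 11.312515
  t * PV_t at t = 4.0000: 12.681303
  t * PV_t at t = 4.5000: 13.993591
  t * PV_t at t = 5.0000: 15.251039
  t * PV_t at t = 5.5000: 16.455265
  t * PV_t at t = 6.0000: 17.607845
  t * PV_t at t = 6.5000: 18.710315
  t * PV_t at t = 7.0000: 553.930878
Macaulay duration D = (sum_t t * PV_t) / P = 695.688740 / 121.260678 = 5.737134


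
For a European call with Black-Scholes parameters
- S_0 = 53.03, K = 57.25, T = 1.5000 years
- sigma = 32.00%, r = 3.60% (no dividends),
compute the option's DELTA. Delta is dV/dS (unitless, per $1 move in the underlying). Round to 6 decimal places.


Answer: Delta = 0.555026

Derivation:
d1 = 0.1383710344; d2 = -0.2535473244
phi(d1) = 0.3951413204; exp(-qT) = 1.0000000000; exp(-rT) = 0.9474321065
N(d1) = 0.5550264060
Delta = exp(-qT) * N(d1) = 1.0000000000 * 0.5550264060 = 0.555026


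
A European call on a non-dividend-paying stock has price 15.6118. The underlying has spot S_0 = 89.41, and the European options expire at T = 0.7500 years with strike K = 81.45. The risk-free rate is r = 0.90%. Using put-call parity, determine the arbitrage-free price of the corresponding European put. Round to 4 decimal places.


Put-call parity: C - P = S_0 * exp(-qT) - K * exp(-rT).
S_0 * exp(-qT) = 89.4100 * 1.00000000 = 89.41000000
K * exp(-rT) = 81.4500 * 0.99327273 = 80.90206386
P = C - S*exp(-qT) + K*exp(-rT)
P = 15.6118 - 89.41000000 + 80.90206386 = 7.1039

Answer: Put price = 7.1039


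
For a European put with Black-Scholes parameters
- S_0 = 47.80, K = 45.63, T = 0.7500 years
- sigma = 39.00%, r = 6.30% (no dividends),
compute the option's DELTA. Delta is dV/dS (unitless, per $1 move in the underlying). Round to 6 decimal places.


d1 = 0.4463294918; d2 = 0.1085795843
phi(d1) = 0.3611205146; exp(-qT) = 1.0000000000; exp(-rT) = 0.9538489056
N(-d1) = 0.3276796280
Delta = -exp(-qT) * N(-d1) = -1.0000000000 * 0.3276796280 = -0.327680

Answer: Delta = -0.327680


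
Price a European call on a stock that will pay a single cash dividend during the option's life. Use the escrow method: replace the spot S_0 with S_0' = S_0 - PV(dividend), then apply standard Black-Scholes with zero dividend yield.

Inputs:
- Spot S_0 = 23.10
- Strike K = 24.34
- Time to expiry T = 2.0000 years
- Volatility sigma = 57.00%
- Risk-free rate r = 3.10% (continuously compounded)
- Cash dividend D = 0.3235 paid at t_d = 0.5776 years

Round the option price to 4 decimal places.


Answer: Price = 7.1005

Derivation:
PV(D) = D * exp(-r * t_d) = 0.3235 * 0.98225375 = 0.31775909
S_0' = S_0 - PV(D) = 23.1000 - 0.31775909 = 22.78224091
d1 = (ln(S_0'/K) + (r + sigma^2/2)*T) / (sigma*sqrt(T)) = 0.39791533
d2 = d1 - sigma*sqrt(T) = -0.40818640
exp(-rT) = 0.93988289
N(d1) = 0.65465370; N(d2) = 0.34156842
C = S_0' * N(d1) - K * exp(-rT) * N(d2) = 22.78224091 * 0.65465370 - 24.3400 * 0.93988289 * 0.34156842 = 7.1005


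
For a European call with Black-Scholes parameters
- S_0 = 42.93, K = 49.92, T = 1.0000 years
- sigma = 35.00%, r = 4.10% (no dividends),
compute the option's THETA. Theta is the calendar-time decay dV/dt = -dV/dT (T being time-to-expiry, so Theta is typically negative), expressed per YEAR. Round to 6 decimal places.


d1 = -0.1388595481; d2 = -0.4888595481
phi(d1) = 0.3951145642; exp(-qT) = 1.0000000000; exp(-rT) = 0.9598291299
Theta = -S*exp(-qT)*phi(d1)*sigma/(2*sqrt(T)) - r*K*exp(-rT)*N(d2) + q*S*exp(-qT)*N(d1)
N(d1) = 0.4447805686; N(d2) = 0.3124705681; sqrt(T) = 1.0000000000
Term 1 = -42.9300 * 1.0000000000 * 0.3951145642 * 0.3500 / (2 * 1.0000000000) = -2.9683969422
Term 2 = -0.0410 * 49.9200 * 0.9598291299 * 0.3124705681 = -0.6138488925
Term 3 = 0 (no dividend yield, q = 0)
Theta = -2.9683969422 + (-0.6138488925) + (0.0000000000) = -3.582246

Answer: Theta = -3.582246


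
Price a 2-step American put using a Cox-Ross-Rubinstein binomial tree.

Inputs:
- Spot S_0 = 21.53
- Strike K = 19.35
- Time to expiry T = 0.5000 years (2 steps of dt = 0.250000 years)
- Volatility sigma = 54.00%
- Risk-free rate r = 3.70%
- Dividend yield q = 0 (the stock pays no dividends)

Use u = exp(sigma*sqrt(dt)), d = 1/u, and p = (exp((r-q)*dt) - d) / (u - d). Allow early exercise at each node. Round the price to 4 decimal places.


Answer: Price = V(0,0) = 2.0210

Derivation:
dt = T/N = 0.250000
u = exp(sigma*sqrt(dt)) = 1.309964; d = 1/u = 0.763379
p = (exp((r-q)*dt) - d) / (u - d) = 0.449909
Discount per step: exp(-r*dt) = 0.990793
Stock lattice S(k, i) with i counting down-moves:
  k=0: S(0,0) = 21.5300
  k=1: S(1,0) = 28.2035; S(1,1) = 16.4356
  k=2: S(2,0) = 36.9456; S(2,1) = 21.5300; S(2,2) = 12.5466
Terminal payoffs V(N, i) = max(K - S_T, 0):
  V(2,0) = 0.000000; V(2,1) = 0.000000; V(2,2) = 6.803430
Backward induction: V(k, i) = exp(-r*dt) * [p * V(k+1, i) + (1-p) * V(k+1, i+1)]; then take max(V_cont, immediate exercise) for American.
  V(1,0) = exp(-r*dt) * [p*0.000000 + (1-p)*0.000000] = 0.000000; exercise = 0.000000; V(1,0) = max -> 0.000000
  V(1,1) = exp(-r*dt) * [p*0.000000 + (1-p)*6.803430] = 3.708048; exercise = 2.914439; V(1,1) = max -> 3.708048
  V(0,0) = exp(-r*dt) * [p*0.000000 + (1-p)*3.708048] = 2.020984; exercise = 0.000000; V(0,0) = max -> 2.020984


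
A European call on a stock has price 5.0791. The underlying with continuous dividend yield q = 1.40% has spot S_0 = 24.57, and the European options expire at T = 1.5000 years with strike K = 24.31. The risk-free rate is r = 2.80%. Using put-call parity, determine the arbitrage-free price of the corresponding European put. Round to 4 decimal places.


Put-call parity: C - P = S_0 * exp(-qT) - K * exp(-rT).
S_0 * exp(-qT) = 24.5700 * 0.97921896 = 24.05940996
K * exp(-rT) = 24.3100 * 0.95886978 = 23.31012437
P = C - S*exp(-qT) + K*exp(-rT)
P = 5.0791 - 24.05940996 + 23.31012437 = 4.3298

Answer: Put price = 4.3298


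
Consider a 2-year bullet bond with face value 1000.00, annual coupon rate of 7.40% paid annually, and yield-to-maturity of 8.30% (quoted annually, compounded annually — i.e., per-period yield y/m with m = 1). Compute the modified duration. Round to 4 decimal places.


Coupon per period c = face * coupon_rate / m = 74.000000
Periods per year m = 1; per-period yield y/m = 0.083000
Number of cashflows N = 2
Cashflows (t years, CF_t, discount factor 1/(1+y/m)^(m*t), PV):
  t = 1.0000: CF_t = 74.000000, DF = 0.923361, PV = 68.328717
  t = 2.0000: CF_t = 1074.000000, DF = 0.852596, PV = 915.687674
Price P = sum_t PV_t = 984.016390
First compute Macaulay numerator sum_t t * PV_t:
  t * PV_t at t = 1.0000: 68.328717
  t * PV_t at t = 2.0000: 1831.375348
Macaulay duration D = 1899.704064 / 984.016390 = 1.930561
Modified duration = D / (1 + y/m) = 1.930561 / (1 + 0.083000) = 1.782605

Answer: Modified duration = 1.7826
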